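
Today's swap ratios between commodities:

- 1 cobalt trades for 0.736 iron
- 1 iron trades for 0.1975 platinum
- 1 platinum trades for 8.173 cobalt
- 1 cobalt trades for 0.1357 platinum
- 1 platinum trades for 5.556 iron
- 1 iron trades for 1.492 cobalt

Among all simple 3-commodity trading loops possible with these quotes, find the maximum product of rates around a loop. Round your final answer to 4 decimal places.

platinum→cobalt→iron→platinum: 8.173 × 0.736 × 0.1975 = 1.18803
platinum→iron→cobalt→platinum: 5.556 × 1.492 × 0.1357 = 1.12489
Maximum is platinum→cobalt→iron→platinum at 1.1880; arbitrage exists.

1.1880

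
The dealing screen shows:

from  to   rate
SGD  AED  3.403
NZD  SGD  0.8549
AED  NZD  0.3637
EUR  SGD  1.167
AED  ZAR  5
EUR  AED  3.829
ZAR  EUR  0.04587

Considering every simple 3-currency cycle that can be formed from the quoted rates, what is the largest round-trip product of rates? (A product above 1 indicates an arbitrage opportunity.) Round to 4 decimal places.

1.0581

SGD→AED→NZD→SGD: 3.403 × 0.3637 × 0.8549 = 1.05809
EUR→AED→ZAR→EUR: 3.829 × 5 × 0.04587 = 0.87818
Maximum is SGD→AED→NZD→SGD at 1.0581; arbitrage exists.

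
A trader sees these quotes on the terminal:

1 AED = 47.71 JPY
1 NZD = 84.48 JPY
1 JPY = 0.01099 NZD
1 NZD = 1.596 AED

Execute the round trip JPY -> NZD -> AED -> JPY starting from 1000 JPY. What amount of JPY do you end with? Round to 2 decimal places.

1000 JPY × 0.01099 = 10.99 NZD
10.99 NZD × 1.596 = 17.54004 AED
17.54004 AED × 47.71 = 836.8353084 JPY

836.84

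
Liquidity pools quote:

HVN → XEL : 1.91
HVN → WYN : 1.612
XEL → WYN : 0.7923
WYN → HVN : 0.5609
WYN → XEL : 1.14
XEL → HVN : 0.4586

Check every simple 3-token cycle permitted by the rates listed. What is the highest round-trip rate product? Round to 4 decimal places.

0.8488

XEL→WYN→HVN→XEL: 0.7923 × 0.5609 × 1.91 = 0.84881
XEL→HVN→WYN→XEL: 0.4586 × 1.612 × 1.14 = 0.84276
Maximum is XEL→WYN→HVN→XEL at 0.8488; no arbitrage — every cycle loses value.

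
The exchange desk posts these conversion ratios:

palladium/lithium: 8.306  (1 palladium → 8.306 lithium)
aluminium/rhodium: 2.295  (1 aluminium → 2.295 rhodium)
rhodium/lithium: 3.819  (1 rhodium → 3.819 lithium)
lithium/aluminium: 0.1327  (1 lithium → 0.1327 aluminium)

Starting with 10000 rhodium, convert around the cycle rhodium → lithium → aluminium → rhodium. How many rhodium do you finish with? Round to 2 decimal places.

10000 rhodium × 3.819 = 38190 lithium
38190 lithium × 0.1327 = 5067.813 aluminium
5067.813 aluminium × 2.295 = 11630.630835 rhodium

11630.63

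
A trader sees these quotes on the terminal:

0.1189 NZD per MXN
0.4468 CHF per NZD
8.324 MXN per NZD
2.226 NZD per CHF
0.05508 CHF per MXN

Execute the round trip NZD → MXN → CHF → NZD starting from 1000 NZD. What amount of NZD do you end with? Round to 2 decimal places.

1000 NZD × 8.324 = 8324 MXN
8324 MXN × 0.05508 = 458.48592 CHF
458.48592 CHF × 2.226 = 1020.58965792 NZD

1020.59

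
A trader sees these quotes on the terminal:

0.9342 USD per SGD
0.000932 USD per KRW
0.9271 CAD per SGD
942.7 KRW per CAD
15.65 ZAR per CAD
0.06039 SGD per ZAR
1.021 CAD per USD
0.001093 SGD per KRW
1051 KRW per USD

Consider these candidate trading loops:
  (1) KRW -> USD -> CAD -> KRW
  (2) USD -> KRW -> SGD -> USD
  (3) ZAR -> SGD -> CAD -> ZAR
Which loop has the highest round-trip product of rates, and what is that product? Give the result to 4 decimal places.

1.0732

(1) 0.000932 × 1.021 × 942.7 = 0.89705
(2) 1051 × 0.001093 × 0.9342 = 1.07316
(3) 0.06039 × 0.9271 × 15.65 = 0.87621
Highest is cycle (2) at 1.0732 (>1, arbitrage).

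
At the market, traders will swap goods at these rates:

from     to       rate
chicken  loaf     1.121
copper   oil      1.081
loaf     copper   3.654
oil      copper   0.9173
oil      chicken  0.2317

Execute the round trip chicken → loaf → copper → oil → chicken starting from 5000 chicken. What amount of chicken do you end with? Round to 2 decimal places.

5000 chicken × 1.121 = 5605 loaf
5605 loaf × 3.654 = 20480.67 copper
20480.67 copper × 1.081 = 22139.60427 oil
22139.60427 oil × 0.2317 = 5129.746309359 chicken

5129.75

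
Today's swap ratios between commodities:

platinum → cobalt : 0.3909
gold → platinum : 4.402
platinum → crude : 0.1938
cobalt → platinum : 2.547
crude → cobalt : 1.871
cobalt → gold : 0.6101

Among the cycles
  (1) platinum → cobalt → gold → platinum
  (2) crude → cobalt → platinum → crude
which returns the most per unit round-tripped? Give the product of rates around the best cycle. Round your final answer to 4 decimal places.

(1) 0.3909 × 0.6101 × 4.402 = 1.04982
(2) 1.871 × 2.547 × 0.1938 = 0.92354
Highest is cycle (1) at 1.0498 (>1, arbitrage).

1.0498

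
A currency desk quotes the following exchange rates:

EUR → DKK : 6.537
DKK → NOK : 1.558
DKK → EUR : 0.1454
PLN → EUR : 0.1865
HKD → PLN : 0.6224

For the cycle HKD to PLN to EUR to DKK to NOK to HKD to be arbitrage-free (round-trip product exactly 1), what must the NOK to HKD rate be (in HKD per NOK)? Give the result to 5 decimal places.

Known legs of the cycle: 0.6224 × 0.1865 × 6.537 × 1.558 = 1.1822092645296
For no arbitrage the full-cycle product must be 1, so the missing rate is 1 / 1.1822092645296 ≈ 0.8458739.

0.84587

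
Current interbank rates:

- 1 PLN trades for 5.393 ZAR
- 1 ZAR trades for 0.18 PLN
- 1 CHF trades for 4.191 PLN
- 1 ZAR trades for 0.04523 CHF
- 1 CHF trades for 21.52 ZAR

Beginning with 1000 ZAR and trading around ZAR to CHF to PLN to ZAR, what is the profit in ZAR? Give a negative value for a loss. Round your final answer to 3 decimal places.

1000 ZAR × 0.04523 = 45.23 CHF
45.23 CHF × 4.191 = 189.55893 PLN
189.55893 PLN × 5.393 = 1022.29130949 ZAR
Net change: 1022.29130949 − 1000 = 22.29130949 ZAR

22.291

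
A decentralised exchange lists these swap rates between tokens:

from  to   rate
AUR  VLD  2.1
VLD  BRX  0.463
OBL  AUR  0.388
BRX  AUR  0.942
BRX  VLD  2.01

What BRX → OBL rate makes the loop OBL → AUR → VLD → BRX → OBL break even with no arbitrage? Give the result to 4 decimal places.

2.6507

Known legs of the cycle: 0.388 × 2.1 × 0.463 = 0.3772524
For no arbitrage the full-cycle product must be 1, so the missing rate is 1 / 0.3772524 ≈ 2.650745.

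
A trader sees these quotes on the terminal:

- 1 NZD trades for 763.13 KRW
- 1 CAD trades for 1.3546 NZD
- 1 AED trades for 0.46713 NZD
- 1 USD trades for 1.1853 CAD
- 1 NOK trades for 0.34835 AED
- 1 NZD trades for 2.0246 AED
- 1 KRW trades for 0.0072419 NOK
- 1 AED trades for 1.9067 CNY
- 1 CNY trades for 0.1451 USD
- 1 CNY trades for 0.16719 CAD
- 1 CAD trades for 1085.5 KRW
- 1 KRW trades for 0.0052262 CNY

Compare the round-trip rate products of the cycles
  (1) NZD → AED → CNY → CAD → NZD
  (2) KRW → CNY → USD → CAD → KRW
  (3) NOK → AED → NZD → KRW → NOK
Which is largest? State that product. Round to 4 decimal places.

0.9757

(1) 2.0246 × 1.9067 × 0.16719 × 1.3546 = 0.87426
(2) 0.0052262 × 0.1451 × 1.1853 × 1085.5 = 0.97569
(3) 0.34835 × 0.46713 × 763.13 × 0.0072419 = 0.89930
Highest is cycle (2) at 0.9757 (≤1, no arbitrage).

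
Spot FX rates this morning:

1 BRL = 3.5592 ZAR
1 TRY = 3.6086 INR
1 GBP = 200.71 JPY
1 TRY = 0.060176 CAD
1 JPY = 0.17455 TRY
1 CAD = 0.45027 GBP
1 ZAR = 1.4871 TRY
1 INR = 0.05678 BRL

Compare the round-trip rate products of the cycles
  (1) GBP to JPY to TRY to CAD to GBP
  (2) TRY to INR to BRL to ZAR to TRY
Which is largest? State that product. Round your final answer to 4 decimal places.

(1) 200.71 × 0.17455 × 0.060176 × 0.45027 = 0.94926
(2) 3.6086 × 0.05678 × 3.5592 × 1.4871 = 1.08449
Highest is cycle (2) at 1.0845 (>1, arbitrage).

1.0845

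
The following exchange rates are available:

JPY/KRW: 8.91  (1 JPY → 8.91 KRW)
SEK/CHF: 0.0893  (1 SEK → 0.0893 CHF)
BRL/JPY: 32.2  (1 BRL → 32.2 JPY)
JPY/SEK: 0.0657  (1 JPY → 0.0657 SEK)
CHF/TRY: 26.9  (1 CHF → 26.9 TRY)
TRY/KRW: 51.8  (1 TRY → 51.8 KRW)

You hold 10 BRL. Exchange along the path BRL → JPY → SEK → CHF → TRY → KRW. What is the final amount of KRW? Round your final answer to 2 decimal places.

10 BRL × 32.2 = 322 JPY
322 JPY × 0.0657 = 21.1554 SEK
21.1554 SEK × 0.0893 = 1.88917722 CHF
1.88917722 CHF × 26.9 = 50.818867218 TRY
50.818867218 TRY × 51.8 = 2632.4173218924 KRW

2632.42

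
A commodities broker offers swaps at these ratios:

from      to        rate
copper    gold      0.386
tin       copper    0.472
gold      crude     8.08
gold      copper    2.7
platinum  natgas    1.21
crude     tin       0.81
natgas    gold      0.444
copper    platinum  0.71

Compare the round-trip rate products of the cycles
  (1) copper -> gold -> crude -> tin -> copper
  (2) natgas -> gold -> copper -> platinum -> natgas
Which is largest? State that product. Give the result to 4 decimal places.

(1) 0.386 × 8.08 × 0.81 × 0.472 = 1.19241
(2) 0.444 × 2.7 × 0.71 × 1.21 = 1.02989
Highest is cycle (1) at 1.1924 (>1, arbitrage).

1.1924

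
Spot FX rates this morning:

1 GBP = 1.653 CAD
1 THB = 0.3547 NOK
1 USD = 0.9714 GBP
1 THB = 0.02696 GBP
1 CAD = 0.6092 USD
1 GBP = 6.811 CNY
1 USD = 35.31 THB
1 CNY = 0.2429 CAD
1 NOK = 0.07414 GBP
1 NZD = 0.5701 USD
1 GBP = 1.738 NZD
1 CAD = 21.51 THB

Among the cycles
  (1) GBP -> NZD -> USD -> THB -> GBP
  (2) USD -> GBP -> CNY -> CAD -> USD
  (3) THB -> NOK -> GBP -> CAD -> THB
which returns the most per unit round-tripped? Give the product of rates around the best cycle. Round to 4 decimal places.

0.9790

(1) 1.738 × 0.5701 × 35.31 × 0.02696 = 0.94323
(2) 0.9714 × 6.811 × 0.2429 × 0.6092 = 0.97903
(3) 0.3547 × 0.07414 × 1.653 × 21.51 = 0.93503
Highest is cycle (2) at 0.9790 (≤1, no arbitrage).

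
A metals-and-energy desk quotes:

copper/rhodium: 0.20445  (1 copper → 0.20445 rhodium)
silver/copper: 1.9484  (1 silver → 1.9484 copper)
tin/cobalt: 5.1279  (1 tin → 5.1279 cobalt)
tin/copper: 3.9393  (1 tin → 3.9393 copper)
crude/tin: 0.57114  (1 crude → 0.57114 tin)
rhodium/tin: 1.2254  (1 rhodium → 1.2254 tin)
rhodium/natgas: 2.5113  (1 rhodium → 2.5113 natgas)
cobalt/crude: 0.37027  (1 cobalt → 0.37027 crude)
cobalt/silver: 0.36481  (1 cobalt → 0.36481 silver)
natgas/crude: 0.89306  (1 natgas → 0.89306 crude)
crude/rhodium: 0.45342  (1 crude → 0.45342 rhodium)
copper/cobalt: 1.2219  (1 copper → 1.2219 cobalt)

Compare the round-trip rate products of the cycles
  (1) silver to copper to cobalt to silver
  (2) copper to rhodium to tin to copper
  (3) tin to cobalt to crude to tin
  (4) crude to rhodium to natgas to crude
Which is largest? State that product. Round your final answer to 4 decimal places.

(1) 1.9484 × 1.2219 × 0.36481 = 0.86852
(2) 0.20445 × 1.2254 × 3.9393 = 0.98692
(3) 5.1279 × 0.37027 × 0.57114 = 1.08443
(4) 0.45342 × 2.5113 × 0.89306 = 1.01690
Highest is cycle (3) at 1.0844 (>1, arbitrage).

1.0844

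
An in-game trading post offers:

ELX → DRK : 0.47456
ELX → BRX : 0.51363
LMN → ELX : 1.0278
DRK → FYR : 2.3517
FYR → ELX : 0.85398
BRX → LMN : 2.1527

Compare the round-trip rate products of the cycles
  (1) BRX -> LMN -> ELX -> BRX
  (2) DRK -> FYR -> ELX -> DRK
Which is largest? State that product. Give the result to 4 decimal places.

(1) 2.1527 × 1.0278 × 0.51363 = 1.13643
(2) 2.3517 × 0.85398 × 0.47456 = 0.95306
Highest is cycle (1) at 1.1364 (>1, arbitrage).

1.1364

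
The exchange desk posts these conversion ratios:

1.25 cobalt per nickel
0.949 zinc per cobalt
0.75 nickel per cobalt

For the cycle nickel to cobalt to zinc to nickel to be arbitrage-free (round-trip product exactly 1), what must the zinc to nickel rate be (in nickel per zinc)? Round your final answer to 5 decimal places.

0.84299

Known legs of the cycle: 1.25 × 0.949 = 1.18625
For no arbitrage the full-cycle product must be 1, so the missing rate is 1 / 1.18625 ≈ 0.8429926.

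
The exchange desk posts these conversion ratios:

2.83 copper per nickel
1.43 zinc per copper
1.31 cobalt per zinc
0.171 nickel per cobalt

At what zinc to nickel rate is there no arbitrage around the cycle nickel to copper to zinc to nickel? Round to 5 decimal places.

Known legs of the cycle: 2.83 × 1.43 = 4.0469
For no arbitrage the full-cycle product must be 1, so the missing rate is 1 / 4.0469 ≈ 0.2471027.

0.24710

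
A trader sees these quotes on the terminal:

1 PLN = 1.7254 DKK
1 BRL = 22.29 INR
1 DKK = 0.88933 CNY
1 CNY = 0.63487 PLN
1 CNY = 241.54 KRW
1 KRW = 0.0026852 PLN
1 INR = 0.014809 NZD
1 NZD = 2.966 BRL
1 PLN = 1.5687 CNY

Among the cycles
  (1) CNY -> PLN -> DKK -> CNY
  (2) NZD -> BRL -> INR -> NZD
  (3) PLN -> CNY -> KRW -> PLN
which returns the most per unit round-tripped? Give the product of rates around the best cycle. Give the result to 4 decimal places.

(1) 0.63487 × 1.7254 × 0.88933 = 0.97418
(2) 2.966 × 22.29 × 0.014809 = 0.97905
(3) 1.5687 × 241.54 × 0.0026852 = 1.01743
Highest is cycle (3) at 1.0174 (>1, arbitrage).

1.0174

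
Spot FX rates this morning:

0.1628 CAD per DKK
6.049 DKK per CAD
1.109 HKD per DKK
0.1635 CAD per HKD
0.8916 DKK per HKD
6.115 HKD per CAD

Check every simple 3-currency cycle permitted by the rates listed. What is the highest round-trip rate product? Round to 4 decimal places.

1.0968

DKK→HKD→CAD→DKK: 1.109 × 0.1635 × 6.049 = 1.09681
DKK→CAD→HKD→DKK: 0.1628 × 6.115 × 0.8916 = 0.88761
Maximum is DKK→HKD→CAD→DKK at 1.0968; arbitrage exists.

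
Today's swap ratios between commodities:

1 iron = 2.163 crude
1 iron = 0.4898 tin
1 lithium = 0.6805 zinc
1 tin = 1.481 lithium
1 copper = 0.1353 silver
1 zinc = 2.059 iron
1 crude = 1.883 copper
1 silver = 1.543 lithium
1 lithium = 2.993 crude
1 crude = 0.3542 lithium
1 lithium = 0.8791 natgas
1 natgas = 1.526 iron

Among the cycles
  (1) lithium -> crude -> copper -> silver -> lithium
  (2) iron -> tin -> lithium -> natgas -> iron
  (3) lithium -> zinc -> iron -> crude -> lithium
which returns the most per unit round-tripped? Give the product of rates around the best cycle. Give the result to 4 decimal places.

(1) 2.993 × 1.883 × 0.1353 × 1.543 = 1.17658
(2) 0.4898 × 1.481 × 0.8791 × 1.526 = 0.97312
(3) 0.6805 × 2.059 × 2.163 × 0.3542 = 1.07347
Highest is cycle (1) at 1.1766 (>1, arbitrage).

1.1766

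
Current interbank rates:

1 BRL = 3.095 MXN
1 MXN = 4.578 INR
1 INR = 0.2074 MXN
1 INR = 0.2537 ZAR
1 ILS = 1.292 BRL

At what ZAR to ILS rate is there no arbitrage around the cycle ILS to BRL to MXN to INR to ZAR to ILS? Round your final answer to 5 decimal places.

Known legs of the cycle: 1.292 × 3.095 × 4.578 × 0.2537 = 4.644290987364
For no arbitrage the full-cycle product must be 1, so the missing rate is 1 / 4.644290987364 ≈ 0.2153181.

0.21532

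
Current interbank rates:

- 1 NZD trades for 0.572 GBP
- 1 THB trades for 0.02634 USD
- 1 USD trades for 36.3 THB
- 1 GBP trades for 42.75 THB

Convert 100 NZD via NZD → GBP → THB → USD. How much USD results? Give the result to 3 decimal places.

64.409

100 NZD × 0.572 = 57.2 GBP
57.2 GBP × 42.75 = 2445.3 THB
2445.3 THB × 0.02634 = 64.409202 USD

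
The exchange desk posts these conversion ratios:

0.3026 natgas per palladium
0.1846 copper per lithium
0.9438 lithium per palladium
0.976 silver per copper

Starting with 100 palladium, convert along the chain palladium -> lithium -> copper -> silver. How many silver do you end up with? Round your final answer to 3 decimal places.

100 palladium × 0.9438 = 94.38 lithium
94.38 lithium × 0.1846 = 17.422548 copper
17.422548 copper × 0.976 = 17.004406848 silver

17.004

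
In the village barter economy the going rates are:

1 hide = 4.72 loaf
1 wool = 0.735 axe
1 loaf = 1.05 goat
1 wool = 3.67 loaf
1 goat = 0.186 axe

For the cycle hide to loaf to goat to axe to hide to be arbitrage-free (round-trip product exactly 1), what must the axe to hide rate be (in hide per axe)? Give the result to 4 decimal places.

Known legs of the cycle: 4.72 × 1.05 × 0.186 = 0.921816
For no arbitrage the full-cycle product must be 1, so the missing rate is 1 / 0.921816 ≈ 1.084815.

1.0848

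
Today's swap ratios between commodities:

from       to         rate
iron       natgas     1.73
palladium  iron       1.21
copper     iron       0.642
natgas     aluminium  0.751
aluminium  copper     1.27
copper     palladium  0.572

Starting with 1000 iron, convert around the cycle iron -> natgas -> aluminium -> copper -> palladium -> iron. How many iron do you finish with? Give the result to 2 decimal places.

1000 iron × 1.73 = 1730 natgas
1730 natgas × 0.751 = 1299.23 aluminium
1299.23 aluminium × 1.27 = 1650.0221 copper
1650.0221 copper × 0.572 = 943.8126412 palladium
943.8126412 palladium × 1.21 = 1142.013295852 iron

1142.01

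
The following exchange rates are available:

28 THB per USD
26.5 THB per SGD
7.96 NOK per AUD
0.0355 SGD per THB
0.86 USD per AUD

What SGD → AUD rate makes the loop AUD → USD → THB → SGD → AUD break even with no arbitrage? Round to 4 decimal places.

Known legs of the cycle: 0.86 × 28 × 0.0355 = 0.85484
For no arbitrage the full-cycle product must be 1, so the missing rate is 1 / 0.85484 ≈ 1.169810.

1.1698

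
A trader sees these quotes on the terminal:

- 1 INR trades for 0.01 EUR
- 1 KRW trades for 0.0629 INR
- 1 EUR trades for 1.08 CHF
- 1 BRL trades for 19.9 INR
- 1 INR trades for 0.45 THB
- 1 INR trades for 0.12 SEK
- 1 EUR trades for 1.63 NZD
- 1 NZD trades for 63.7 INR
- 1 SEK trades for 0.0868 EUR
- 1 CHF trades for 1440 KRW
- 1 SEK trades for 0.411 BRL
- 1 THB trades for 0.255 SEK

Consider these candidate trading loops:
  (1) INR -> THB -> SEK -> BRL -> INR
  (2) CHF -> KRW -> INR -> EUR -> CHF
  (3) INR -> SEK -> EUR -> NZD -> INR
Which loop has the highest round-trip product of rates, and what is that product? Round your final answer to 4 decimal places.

(1) 0.45 × 0.255 × 0.411 × 19.9 = 0.93853
(2) 1440 × 0.0629 × 0.01 × 1.08 = 0.97822
(3) 0.12 × 0.0868 × 1.63 × 63.7 = 1.08150
Highest is cycle (3) at 1.0815 (>1, arbitrage).

1.0815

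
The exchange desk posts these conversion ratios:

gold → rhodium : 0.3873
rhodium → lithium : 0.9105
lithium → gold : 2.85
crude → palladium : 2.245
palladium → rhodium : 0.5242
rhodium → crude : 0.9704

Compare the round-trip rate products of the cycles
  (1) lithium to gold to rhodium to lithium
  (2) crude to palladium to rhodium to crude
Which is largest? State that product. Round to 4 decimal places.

1.1420

(1) 2.85 × 0.3873 × 0.9105 = 1.00501
(2) 2.245 × 0.5242 × 0.9704 = 1.14199
Highest is cycle (2) at 1.1420 (>1, arbitrage).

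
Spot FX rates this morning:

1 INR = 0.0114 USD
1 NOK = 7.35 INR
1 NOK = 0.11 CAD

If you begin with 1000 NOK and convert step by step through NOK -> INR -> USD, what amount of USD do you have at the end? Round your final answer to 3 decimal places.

1000 NOK × 7.35 = 7350 INR
7350 INR × 0.0114 = 83.79 USD

83.790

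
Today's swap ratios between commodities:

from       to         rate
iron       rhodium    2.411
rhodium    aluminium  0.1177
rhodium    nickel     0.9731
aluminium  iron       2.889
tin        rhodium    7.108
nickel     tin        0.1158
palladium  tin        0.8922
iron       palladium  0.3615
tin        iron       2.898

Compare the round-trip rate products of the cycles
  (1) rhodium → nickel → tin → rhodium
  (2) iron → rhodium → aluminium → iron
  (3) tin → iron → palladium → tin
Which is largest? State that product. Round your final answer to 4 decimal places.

(1) 0.9731 × 0.1158 × 7.108 = 0.80096
(2) 2.411 × 0.1177 × 2.889 = 0.81983
(3) 2.898 × 0.3615 × 0.8922 = 0.93469
Highest is cycle (3) at 0.9347 (≤1, no arbitrage).

0.9347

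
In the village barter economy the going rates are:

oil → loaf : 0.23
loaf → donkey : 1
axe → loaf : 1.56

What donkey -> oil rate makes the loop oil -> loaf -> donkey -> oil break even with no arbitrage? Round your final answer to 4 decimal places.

Known legs of the cycle: 0.23 × 1 = 0.23
For no arbitrage the full-cycle product must be 1, so the missing rate is 1 / 0.23 ≈ 4.347826.

4.3478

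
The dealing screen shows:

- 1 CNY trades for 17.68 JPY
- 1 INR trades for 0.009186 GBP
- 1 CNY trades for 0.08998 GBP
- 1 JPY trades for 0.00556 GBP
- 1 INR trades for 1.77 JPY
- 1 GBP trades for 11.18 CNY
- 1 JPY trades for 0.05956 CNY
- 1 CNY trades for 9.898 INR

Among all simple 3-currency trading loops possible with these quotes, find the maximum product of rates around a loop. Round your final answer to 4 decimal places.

1.0990

CNY→JPY→GBP→CNY: 17.68 × 0.00556 × 11.18 = 1.09900
CNY→INR→JPY→CNY: 9.898 × 1.77 × 0.05956 = 1.04346
CNY→INR→GBP→CNY: 9.898 × 0.009186 × 11.18 = 1.01652
Maximum is CNY→JPY→GBP→CNY at 1.0990; arbitrage exists.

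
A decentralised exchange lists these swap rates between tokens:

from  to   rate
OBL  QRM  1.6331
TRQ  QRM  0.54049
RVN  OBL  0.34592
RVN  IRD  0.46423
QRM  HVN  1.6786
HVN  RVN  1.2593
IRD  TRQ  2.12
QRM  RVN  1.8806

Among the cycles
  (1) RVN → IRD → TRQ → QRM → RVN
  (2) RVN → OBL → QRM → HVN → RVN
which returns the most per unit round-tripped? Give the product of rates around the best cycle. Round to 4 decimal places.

1.1942

(1) 0.46423 × 2.12 × 0.54049 × 1.8806 = 1.00035
(2) 0.34592 × 1.6331 × 1.6786 × 1.2593 = 1.19417
Highest is cycle (2) at 1.1942 (>1, arbitrage).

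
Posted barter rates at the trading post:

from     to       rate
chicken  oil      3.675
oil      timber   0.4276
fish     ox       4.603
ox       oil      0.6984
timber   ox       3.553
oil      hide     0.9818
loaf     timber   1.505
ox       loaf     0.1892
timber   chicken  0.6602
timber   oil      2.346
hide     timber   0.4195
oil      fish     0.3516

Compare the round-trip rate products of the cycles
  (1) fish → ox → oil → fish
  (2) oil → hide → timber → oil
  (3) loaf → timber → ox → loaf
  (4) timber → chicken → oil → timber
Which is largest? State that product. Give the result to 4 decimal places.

(1) 4.603 × 0.6984 × 0.3516 = 1.13030
(2) 0.9818 × 0.4195 × 2.346 = 0.96624
(3) 1.505 × 3.553 × 0.1892 = 1.01170
(4) 0.6602 × 3.675 × 0.4276 = 1.03746
Highest is cycle (1) at 1.1303 (>1, arbitrage).

1.1303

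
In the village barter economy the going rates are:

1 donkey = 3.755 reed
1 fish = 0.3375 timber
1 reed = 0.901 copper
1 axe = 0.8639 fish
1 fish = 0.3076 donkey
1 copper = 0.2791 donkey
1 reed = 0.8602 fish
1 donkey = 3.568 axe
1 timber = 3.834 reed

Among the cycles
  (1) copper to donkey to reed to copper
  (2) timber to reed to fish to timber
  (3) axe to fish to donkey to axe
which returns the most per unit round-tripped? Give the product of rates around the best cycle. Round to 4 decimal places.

(1) 0.2791 × 3.755 × 0.901 = 0.94427
(2) 3.834 × 0.8602 × 0.3375 = 1.11308
(3) 0.8639 × 0.3076 × 3.568 = 0.94814
Highest is cycle (2) at 1.1131 (>1, arbitrage).

1.1131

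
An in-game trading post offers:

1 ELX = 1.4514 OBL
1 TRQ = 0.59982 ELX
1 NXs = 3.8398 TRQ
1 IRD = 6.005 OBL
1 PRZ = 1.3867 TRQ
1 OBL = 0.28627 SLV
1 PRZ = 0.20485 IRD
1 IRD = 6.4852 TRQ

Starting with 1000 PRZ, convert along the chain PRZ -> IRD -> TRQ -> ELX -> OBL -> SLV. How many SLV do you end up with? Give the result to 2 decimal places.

331.09

1000 PRZ × 0.20485 = 204.85 IRD
204.85 IRD × 6.4852 = 1328.49322 TRQ
1328.49322 TRQ × 0.59982 = 796.8568032204 ELX
796.8568032204 ELX × 1.4514 = 1156.55796419408856 OBL
1156.55796419408856 OBL × 0.28627 = 331.0878484098417320712 SLV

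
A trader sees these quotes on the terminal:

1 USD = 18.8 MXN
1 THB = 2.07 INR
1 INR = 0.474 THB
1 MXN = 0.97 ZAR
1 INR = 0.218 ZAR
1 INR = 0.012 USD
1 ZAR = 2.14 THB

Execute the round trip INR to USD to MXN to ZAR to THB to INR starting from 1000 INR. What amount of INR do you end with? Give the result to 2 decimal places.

969.38

1000 INR × 0.012 = 12 USD
12 USD × 18.8 = 225.6 MXN
225.6 MXN × 0.97 = 218.832 ZAR
218.832 ZAR × 2.14 = 468.30048 THB
468.30048 THB × 2.07 = 969.3819936 INR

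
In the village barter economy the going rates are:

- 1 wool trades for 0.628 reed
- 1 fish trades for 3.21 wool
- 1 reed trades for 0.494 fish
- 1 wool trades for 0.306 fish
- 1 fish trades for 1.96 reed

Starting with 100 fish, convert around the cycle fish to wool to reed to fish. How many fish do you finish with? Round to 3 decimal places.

100 fish × 3.21 = 321 wool
321 wool × 0.628 = 201.588 reed
201.588 reed × 0.494 = 99.584472 fish

99.584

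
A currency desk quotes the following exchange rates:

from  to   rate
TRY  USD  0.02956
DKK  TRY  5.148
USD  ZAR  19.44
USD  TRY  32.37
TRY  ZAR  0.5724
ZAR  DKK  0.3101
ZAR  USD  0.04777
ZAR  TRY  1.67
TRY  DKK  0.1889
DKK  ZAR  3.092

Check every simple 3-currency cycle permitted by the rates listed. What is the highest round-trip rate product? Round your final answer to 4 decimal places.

DKK→ZAR→TRY→DKK: 3.092 × 1.67 × 0.1889 = 0.97541
USD→ZAR→TRY→USD: 19.44 × 1.67 × 0.02956 = 0.95966
DKK→TRY→ZAR→DKK: 5.148 × 0.5724 × 0.3101 = 0.91378
USD→TRY→ZAR→USD: 32.37 × 0.5724 × 0.04777 = 0.88511
Maximum is DKK→ZAR→TRY→DKK at 0.9754; no arbitrage — every cycle loses value.

0.9754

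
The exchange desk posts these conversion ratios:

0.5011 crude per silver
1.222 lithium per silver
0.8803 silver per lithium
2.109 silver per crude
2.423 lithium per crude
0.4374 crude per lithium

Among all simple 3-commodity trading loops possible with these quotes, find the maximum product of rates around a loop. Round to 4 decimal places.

1.1273

lithium→crude→silver→lithium: 0.4374 × 2.109 × 1.222 = 1.12727
lithium→silver→crude→lithium: 0.8803 × 0.5011 × 2.423 = 1.06883
Maximum is lithium→crude→silver→lithium at 1.1273; arbitrage exists.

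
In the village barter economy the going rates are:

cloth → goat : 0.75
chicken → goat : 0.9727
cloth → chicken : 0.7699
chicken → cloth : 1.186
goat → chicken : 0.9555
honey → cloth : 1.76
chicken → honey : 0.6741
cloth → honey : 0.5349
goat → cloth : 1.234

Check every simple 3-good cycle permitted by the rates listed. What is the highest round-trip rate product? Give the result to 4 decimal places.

cloth→chicken→goat→cloth: 0.7699 × 0.9727 × 1.234 = 0.92412
cloth→chicken→honey→cloth: 0.7699 × 0.6741 × 1.76 = 0.91342
cloth→goat→chicken→cloth: 0.75 × 0.9555 × 1.186 = 0.84992
Maximum is cloth→chicken→goat→cloth at 0.9241; no arbitrage — every cycle loses value.

0.9241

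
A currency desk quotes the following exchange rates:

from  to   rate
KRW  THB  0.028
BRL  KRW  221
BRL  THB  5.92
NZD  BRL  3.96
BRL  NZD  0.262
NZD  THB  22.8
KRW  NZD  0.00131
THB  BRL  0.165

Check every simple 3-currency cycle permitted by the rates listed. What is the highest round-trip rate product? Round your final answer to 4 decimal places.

1.1465

NZD→BRL→KRW→NZD: 3.96 × 221 × 0.00131 = 1.14646
KRW→THB→BRL→KRW: 0.028 × 0.165 × 221 = 1.02102
NZD→THB→BRL→NZD: 22.8 × 0.165 × 0.262 = 0.98564
Maximum is NZD→BRL→KRW→NZD at 1.1465; arbitrage exists.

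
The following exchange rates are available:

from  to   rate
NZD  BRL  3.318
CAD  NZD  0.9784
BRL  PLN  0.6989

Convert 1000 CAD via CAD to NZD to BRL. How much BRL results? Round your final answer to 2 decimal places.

1000 CAD × 0.9784 = 978.4 NZD
978.4 NZD × 3.318 = 3246.3312 BRL

3246.33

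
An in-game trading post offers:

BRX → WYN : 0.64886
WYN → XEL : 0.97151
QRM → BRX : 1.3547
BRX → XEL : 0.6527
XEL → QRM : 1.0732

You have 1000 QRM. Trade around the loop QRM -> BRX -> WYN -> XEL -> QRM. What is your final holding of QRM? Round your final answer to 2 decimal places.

1000 QRM × 1.3547 = 1354.7 BRX
1354.7 BRX × 0.64886 = 879.010642 WYN
879.010642 WYN × 0.97151 = 853.96762880942 XEL
853.96762880942 XEL × 1.0732 = 916.478059238269544 QRM

916.48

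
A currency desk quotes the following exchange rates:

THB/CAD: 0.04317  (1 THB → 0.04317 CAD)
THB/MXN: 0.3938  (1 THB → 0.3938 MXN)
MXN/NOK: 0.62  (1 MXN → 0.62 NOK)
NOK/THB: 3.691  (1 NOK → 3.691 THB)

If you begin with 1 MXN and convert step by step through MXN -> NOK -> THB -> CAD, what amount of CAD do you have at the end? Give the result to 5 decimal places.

0.09879

1 MXN × 0.62 = 0.62 NOK
0.62 NOK × 3.691 = 2.28842 THB
2.28842 THB × 0.04317 = 0.0987910914 CAD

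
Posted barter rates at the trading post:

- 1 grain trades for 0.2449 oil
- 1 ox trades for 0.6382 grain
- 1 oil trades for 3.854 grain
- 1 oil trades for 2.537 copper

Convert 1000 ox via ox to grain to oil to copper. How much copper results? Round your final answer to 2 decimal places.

396.52

1000 ox × 0.6382 = 638.2 grain
638.2 grain × 0.2449 = 156.29518 oil
156.29518 oil × 2.537 = 396.52087166 copper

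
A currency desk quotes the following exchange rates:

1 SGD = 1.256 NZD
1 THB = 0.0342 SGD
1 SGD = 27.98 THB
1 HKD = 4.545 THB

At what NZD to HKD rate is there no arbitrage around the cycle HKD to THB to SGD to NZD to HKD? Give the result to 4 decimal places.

Known legs of the cycle: 4.545 × 0.0342 × 1.256 = 0.195231384
For no arbitrage the full-cycle product must be 1, so the missing rate is 1 / 0.195231384 ≈ 5.122127.

5.1221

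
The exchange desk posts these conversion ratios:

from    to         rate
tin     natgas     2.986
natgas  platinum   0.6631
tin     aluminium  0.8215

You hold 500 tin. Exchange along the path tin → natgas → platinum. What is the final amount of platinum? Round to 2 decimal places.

500 tin × 2.986 = 1493 natgas
1493 natgas × 0.6631 = 990.0083 platinum

990.01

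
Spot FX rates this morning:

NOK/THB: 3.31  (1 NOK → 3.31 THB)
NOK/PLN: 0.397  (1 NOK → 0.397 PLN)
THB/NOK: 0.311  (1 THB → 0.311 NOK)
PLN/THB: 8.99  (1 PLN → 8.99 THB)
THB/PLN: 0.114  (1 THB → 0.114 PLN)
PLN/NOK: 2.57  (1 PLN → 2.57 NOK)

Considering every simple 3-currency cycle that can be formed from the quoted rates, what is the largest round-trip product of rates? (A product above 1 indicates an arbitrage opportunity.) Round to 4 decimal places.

NOK→PLN→THB→NOK: 0.397 × 8.99 × 0.311 = 1.10997
NOK→THB→PLN→NOK: 3.31 × 0.114 × 2.57 = 0.96976
Maximum is NOK→PLN→THB→NOK at 1.1100; arbitrage exists.

1.1100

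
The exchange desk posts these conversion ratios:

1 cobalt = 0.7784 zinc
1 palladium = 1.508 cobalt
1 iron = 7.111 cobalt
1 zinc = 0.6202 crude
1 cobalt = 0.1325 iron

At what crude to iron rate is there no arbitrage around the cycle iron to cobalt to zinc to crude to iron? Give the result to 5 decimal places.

Known legs of the cycle: 7.111 × 0.7784 × 0.6202 = 3.43293252848
For no arbitrage the full-cycle product must be 1, so the missing rate is 1 / 3.43293252848 ≈ 0.2912961.

0.29130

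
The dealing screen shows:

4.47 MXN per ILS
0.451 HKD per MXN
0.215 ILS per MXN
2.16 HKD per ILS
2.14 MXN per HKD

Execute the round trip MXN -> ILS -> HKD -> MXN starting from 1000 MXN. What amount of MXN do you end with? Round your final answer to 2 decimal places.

993.82

1000 MXN × 0.215 = 215 ILS
215 ILS × 2.16 = 464.4 HKD
464.4 HKD × 2.14 = 993.816 MXN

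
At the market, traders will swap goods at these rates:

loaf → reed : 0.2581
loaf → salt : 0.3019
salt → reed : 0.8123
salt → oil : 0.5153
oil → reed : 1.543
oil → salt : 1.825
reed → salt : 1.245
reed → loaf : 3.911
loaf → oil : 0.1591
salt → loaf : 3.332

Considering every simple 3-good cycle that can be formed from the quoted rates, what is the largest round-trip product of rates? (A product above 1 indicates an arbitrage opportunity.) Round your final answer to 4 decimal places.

1.0707

salt→loaf→reed→salt: 3.332 × 0.2581 × 1.245 = 1.07069
salt→oil→reed→salt: 0.5153 × 1.543 × 1.245 = 0.98991
salt→loaf→oil→salt: 3.332 × 0.1591 × 1.825 = 0.96747
reed→loaf→oil→reed: 3.911 × 0.1591 × 1.543 = 0.96012
salt→reed→loaf→salt: 0.8123 × 3.911 × 0.3019 = 0.95911
Maximum is salt→loaf→reed→salt at 1.0707; arbitrage exists.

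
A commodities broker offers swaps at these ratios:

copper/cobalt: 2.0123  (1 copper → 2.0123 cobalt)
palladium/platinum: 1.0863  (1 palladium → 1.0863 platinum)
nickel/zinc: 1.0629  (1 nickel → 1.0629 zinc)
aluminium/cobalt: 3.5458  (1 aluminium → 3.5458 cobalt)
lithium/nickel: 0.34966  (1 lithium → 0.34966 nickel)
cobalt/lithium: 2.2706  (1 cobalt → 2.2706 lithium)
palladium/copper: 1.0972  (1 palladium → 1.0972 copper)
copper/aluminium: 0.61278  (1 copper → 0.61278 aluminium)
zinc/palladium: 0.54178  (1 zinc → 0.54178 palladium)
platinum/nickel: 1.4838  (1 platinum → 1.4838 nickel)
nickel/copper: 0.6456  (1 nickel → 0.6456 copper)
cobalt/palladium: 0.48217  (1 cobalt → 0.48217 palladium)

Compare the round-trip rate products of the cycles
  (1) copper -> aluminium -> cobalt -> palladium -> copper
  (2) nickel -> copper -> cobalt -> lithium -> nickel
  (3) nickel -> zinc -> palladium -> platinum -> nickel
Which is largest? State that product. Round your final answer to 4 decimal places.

(1) 0.61278 × 3.5458 × 0.48217 × 1.0972 = 1.14949
(2) 0.6456 × 2.0123 × 2.2706 × 0.34966 = 1.03144
(3) 1.0629 × 0.54178 × 1.0863 × 1.4838 = 0.92820
Highest is cycle (1) at 1.1495 (>1, arbitrage).

1.1495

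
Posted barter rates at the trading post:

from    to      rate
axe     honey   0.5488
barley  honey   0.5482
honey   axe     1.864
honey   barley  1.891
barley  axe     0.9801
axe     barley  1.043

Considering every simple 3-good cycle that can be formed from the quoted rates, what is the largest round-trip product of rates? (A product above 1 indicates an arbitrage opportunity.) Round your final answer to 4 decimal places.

barley→honey→axe→barley: 0.5482 × 1.864 × 1.043 = 1.06578
barley→axe→honey→barley: 0.9801 × 0.5488 × 1.891 = 1.01713
Maximum is barley→honey→axe→barley at 1.0658; arbitrage exists.

1.0658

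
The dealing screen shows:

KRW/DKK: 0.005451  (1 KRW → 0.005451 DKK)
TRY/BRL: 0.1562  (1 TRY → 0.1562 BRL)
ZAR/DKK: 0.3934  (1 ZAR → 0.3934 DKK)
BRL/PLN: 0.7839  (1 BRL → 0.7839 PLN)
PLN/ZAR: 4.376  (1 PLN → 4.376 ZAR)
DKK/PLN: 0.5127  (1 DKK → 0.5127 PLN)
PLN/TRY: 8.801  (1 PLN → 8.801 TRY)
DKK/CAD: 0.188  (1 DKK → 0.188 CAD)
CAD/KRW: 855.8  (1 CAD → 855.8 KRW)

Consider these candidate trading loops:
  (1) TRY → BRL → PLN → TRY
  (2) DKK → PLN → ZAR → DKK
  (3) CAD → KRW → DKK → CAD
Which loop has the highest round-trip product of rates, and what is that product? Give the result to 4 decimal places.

(1) 0.1562 × 0.7839 × 8.801 = 1.07764
(2) 0.5127 × 4.376 × 0.3934 = 0.88262
(3) 855.8 × 0.005451 × 0.188 = 0.87701
Highest is cycle (1) at 1.0776 (>1, arbitrage).

1.0776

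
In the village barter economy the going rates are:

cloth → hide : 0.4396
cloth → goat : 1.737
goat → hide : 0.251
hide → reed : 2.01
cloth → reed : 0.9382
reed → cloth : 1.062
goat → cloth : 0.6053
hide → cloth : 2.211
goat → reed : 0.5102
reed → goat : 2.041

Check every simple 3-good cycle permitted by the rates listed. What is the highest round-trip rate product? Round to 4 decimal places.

reed→goat→cloth→reed: 2.041 × 0.6053 × 0.9382 = 1.15907
reed→goat→hide→reed: 2.041 × 0.251 × 2.01 = 1.02970
hide→cloth→goat→hide: 2.211 × 1.737 × 0.251 = 0.96397
reed→cloth→goat→reed: 1.062 × 1.737 × 0.5102 = 0.94116
reed→cloth→hide→reed: 1.062 × 0.4396 × 2.01 = 0.93838
Maximum is reed→goat→cloth→reed at 1.1591; arbitrage exists.

1.1591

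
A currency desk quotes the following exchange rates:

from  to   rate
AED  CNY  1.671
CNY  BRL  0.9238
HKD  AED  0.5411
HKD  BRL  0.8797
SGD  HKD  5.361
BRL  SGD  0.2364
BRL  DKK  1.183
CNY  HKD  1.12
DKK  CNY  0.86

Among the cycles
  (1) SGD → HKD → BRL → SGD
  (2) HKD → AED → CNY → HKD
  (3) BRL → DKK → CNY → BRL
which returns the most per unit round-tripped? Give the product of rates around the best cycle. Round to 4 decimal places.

1.1149

(1) 5.361 × 0.8797 × 0.2364 = 1.11488
(2) 0.5411 × 1.671 × 1.12 = 1.01268
(3) 1.183 × 0.86 × 0.9238 = 0.93986
Highest is cycle (1) at 1.1149 (>1, arbitrage).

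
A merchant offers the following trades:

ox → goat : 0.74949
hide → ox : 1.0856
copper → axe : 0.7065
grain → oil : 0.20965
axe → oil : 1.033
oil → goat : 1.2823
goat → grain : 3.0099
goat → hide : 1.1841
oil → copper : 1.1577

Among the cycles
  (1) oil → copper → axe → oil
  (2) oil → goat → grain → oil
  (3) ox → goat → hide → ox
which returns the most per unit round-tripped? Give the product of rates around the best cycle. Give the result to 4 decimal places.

(1) 1.1577 × 0.7065 × 1.033 = 0.84491
(2) 1.2823 × 3.0099 × 0.20965 = 0.80916
(3) 0.74949 × 1.1841 × 1.0856 = 0.96344
Highest is cycle (3) at 0.9634 (≤1, no arbitrage).

0.9634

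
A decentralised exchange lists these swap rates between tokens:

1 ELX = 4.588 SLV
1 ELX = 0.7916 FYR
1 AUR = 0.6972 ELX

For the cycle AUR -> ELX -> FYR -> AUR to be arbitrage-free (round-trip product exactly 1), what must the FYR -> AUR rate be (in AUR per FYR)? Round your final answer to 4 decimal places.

Known legs of the cycle: 0.6972 × 0.7916 = 0.55190352
For no arbitrage the full-cycle product must be 1, so the missing rate is 1 / 0.55190352 ≈ 1.811911.

1.8119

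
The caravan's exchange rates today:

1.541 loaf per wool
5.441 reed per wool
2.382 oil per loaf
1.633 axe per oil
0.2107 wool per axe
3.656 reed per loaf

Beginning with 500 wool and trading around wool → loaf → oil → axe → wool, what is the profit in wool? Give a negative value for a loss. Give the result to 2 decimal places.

500 wool × 1.541 = 770.5 loaf
770.5 loaf × 2.382 = 1835.331 oil
1835.331 oil × 1.633 = 2997.095523 axe
2997.095523 axe × 0.2107 = 631.4880266961 wool
Net change: 631.4880266961 − 500 = 131.4880266961 wool

131.49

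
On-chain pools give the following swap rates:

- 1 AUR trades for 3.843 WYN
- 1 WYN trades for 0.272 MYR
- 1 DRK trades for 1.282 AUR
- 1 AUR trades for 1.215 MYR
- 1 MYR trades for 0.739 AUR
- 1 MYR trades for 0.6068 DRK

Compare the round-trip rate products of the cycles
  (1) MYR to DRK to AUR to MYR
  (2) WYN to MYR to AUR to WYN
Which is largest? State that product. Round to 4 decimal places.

0.9452

(1) 0.6068 × 1.282 × 1.215 = 0.94517
(2) 0.272 × 0.739 × 3.843 = 0.77247
Highest is cycle (1) at 0.9452 (≤1, no arbitrage).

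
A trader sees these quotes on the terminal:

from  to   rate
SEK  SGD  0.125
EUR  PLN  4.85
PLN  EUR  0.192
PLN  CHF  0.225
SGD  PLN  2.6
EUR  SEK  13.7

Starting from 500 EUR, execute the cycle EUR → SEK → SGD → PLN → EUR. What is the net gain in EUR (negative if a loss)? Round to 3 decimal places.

-72.560

500 EUR × 13.7 = 6850 SEK
6850 SEK × 0.125 = 856.25 SGD
856.25 SGD × 2.6 = 2226.25 PLN
2226.25 PLN × 0.192 = 427.44 EUR
Net change: 427.44 − 500 = -72.56 EUR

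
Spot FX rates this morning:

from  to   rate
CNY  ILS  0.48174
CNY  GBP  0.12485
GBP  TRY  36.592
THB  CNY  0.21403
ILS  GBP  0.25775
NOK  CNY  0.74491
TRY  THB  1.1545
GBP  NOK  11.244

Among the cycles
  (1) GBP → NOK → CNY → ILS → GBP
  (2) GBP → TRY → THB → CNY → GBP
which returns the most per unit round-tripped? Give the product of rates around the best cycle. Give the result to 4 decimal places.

(1) 11.244 × 0.74491 × 0.48174 × 0.25775 = 1.04001
(2) 36.592 × 1.1545 × 0.21403 × 0.12485 = 1.12887
Highest is cycle (2) at 1.1289 (>1, arbitrage).

1.1289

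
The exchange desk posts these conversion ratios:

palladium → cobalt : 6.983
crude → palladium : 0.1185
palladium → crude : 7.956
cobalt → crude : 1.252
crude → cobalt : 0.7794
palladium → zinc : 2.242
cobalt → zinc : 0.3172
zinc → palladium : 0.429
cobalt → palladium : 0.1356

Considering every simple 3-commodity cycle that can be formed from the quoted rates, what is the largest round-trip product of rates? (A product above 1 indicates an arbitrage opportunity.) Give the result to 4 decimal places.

cobalt→crude→palladium→cobalt: 1.252 × 0.1185 × 6.983 = 1.03601
zinc→palladium→cobalt→zinc: 0.429 × 6.983 × 0.3172 = 0.95024
cobalt→palladium→crude→cobalt: 0.1356 × 7.956 × 0.7794 = 0.84084
Maximum is cobalt→crude→palladium→cobalt at 1.0360; arbitrage exists.

1.0360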